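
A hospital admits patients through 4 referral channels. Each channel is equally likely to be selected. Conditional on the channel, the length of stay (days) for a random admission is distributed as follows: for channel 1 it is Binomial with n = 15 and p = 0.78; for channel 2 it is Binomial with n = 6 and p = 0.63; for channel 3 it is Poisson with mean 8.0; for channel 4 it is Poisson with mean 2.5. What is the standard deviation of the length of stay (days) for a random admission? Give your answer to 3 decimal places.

4.098

Per component, 1: μ=11.7, E[X²]=139.464; 2: μ=3.78, E[X²]=15.687; 3: μ=8, E[X²]=72; 4: μ=2.5, E[X²]=8.75.
E[X] = 0.25·11.7 + 0.25·3.78 + 0.25·8 + 0.25·2.5 = 6.495.
E[X²] = 0.25·139.464 + 0.25·15.687 + 0.25·72 + 0.25·8.75 = 58.9753.
Var(X) = E[X²] − (E[X])² = 58.9753 − 42.185 = 16.7902.
SD(X) = √16.7902 = 4.09759.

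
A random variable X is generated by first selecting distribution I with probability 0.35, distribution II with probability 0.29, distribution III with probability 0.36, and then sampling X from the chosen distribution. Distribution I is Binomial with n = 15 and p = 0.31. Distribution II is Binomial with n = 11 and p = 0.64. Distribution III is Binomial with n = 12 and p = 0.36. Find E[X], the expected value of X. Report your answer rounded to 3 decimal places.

5.224

Component means — I: 4.65; II: 7.04; III: 4.32.
E[X] = 0.35·4.65 + 0.29·7.04 + 0.36·4.32 = 5.2243.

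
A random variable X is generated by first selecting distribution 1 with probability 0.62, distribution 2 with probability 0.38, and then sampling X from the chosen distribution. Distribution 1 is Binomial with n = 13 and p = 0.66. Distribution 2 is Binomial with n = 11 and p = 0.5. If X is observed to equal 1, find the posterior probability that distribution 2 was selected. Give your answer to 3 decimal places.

Likelihoods P(X=1 | ·): 1: 2.04755e-05; 2: 0.00537109.
Posterior ∝ prior × likelihood. Numerator for 2: 0.38·0.00537109 = 0.00204102.
Normalizing constant: 0.62·2.04755e-05 + 0.38·0.00537109 = 0.00205371.
P(2 | observation) = 0.00204102 / 0.00205371 = 0.993819.

0.994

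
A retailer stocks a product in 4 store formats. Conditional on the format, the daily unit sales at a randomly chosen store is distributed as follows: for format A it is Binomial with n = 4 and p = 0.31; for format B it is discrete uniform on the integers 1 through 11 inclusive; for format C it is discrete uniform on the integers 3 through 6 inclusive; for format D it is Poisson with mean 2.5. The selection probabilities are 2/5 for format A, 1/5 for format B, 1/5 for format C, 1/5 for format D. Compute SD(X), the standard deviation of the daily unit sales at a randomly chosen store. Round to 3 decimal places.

Per component, A: μ=1.24, E[X²]=2.3932; B: μ=6, E[X²]=46; C: μ=4.5, E[X²]=21.5; D: μ=2.5, E[X²]=8.75.
E[X] = 0.4·1.24 + 0.2·6 + 0.2·4.5 + 0.2·2.5 = 3.096.
E[X²] = 0.4·2.3932 + 0.2·46 + 0.2·21.5 + 0.2·8.75 = 16.2073.
Var(X) = E[X²] − (E[X])² = 16.2073 − 9.58522 = 6.62206.
SD(X) = √6.62206 = 2.57334.

2.573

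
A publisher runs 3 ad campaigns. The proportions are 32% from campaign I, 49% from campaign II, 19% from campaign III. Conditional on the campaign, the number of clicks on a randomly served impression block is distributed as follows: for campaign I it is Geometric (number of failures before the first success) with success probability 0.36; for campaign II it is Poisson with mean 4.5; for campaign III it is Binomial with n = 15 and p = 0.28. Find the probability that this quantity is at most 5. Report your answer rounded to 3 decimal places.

Conditional on each campaign, P(X ≤ 5): I: 0.931281; II: 0.70293; III: 0.778049.
By total probability, P(X ≤ 5) = 0.32·0.931281 + 0.49·0.70293 + 0.19·0.778049 = 0.790275.

0.790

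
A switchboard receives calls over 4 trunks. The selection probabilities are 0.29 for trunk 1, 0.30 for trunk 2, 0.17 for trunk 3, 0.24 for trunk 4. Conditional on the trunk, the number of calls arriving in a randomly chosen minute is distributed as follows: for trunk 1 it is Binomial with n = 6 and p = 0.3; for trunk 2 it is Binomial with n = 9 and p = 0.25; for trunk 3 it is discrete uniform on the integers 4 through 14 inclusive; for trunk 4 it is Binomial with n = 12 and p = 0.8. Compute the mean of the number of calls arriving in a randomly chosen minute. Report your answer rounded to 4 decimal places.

Component means — 1: 1.8; 2: 2.25; 3: 9; 4: 9.6.
E[X] = 0.29·1.8 + 0.3·2.25 + 0.17·9 + 0.24·9.6 = 5.031.

5.0310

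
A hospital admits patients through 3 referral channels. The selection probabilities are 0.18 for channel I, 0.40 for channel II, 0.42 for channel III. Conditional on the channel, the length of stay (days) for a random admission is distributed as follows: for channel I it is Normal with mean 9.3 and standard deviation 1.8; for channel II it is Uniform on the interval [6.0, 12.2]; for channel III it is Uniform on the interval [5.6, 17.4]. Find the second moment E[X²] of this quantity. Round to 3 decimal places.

For each component E[X²] = Var + (mean)², giving I: 89.73; II: 86.0133; III: 143.853.
Overall E[X²] = 0.18·89.73 + 0.4·86.0133 + 0.42·143.853 = 110.975.

110.975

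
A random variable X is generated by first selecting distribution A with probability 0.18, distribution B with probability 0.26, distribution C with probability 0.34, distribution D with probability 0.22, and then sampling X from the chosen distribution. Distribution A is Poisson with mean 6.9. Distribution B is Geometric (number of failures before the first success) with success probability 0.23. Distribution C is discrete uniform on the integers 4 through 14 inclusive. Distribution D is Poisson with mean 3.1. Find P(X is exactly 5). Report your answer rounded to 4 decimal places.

Conditional on each component, P(X = 5): A: 0.131351; B: 0.062256; C: 0.0909091; D: 0.107477.
By total probability, P(X = 5) = 0.18·0.131351 + 0.26·0.062256 + 0.34·0.0909091 + 0.22·0.107477 = 0.0943837.

0.0944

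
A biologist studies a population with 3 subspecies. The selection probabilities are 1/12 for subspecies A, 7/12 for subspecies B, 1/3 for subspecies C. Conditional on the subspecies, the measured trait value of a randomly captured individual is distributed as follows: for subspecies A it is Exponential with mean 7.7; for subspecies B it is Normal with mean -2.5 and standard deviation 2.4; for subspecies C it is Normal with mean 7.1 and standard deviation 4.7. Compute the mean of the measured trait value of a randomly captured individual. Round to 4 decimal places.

1.5500

Component means — A: 7.7; B: -2.5; C: 7.1.
E[X] = 0.0833333·7.7 + 0.583333·-2.5 + 0.333333·7.1 = 1.55.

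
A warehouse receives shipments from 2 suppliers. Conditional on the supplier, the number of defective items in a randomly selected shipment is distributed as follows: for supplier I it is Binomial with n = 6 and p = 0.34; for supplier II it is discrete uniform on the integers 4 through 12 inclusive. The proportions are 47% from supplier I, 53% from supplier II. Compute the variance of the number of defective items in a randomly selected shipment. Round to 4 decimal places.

Per component, I: μ=2.04, E[X²]=5.508; II: μ=8, E[X²]=70.6667.
E[X] = 0.47·2.04 + 0.53·8 = 5.1988.
E[X²] = 0.47·5.508 + 0.53·70.6667 = 40.0421.
Var(X) = E[X²] − (E[X])² = 40.0421 − 27.0275 = 13.0146.

13.0146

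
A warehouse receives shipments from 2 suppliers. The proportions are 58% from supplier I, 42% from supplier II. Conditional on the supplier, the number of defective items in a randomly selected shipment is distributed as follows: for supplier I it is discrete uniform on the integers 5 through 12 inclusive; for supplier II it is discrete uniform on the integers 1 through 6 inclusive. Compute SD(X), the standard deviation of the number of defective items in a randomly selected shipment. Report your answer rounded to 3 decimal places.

Per component, I: μ=8.5, E[X²]=77.5; II: μ=3.5, E[X²]=15.1667.
E[X] = 0.58·8.5 + 0.42·3.5 = 6.4.
E[X²] = 0.58·77.5 + 0.42·15.1667 = 51.32.
Var(X) = E[X²] − (E[X])² = 51.32 − 40.96 = 10.36.
SD(X) = √10.36 = 3.2187.

3.219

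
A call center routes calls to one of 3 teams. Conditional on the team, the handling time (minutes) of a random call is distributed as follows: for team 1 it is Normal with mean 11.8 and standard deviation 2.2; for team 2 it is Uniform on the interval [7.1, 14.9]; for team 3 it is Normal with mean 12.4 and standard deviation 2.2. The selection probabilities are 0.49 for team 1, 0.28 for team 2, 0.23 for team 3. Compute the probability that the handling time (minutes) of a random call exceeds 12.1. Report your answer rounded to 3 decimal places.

0.446

Conditional on each team, P(X > 12.1): 1: 0.445767; 2: 0.358974; 3: 0.554233.
By total probability, P(X > 12.1) = 0.49·0.445767 + 0.28·0.358974 + 0.23·0.554233 = 0.446412.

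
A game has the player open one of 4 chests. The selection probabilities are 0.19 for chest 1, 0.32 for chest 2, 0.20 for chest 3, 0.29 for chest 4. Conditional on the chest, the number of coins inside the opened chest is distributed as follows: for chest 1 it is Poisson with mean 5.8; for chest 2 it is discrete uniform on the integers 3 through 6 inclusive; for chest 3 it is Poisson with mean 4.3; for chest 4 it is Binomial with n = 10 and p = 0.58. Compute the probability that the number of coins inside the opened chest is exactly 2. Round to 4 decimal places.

0.0390

Conditional on each chest, P(X = 2): 1: 0.0509235; 2: 0; 3: 0.125441; 4: 0.0146576.
By total probability, P(X = 2) = 0.19·0.0509235 + 0.32·0 + 0.2·0.125441 + 0.29·0.0146576 = 0.0390144.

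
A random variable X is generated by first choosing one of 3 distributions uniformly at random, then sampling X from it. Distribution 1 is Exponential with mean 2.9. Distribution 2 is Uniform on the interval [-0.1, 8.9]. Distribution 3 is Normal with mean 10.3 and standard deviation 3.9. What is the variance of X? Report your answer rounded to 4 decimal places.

Per component, 1: μ=2.9, E[X²]=16.82; 2: μ=4.4, E[X²]=26.11; 3: μ=10.3, E[X²]=121.3.
E[X] = 0.333333·2.9 + 0.333333·4.4 + 0.333333·10.3 = 5.86667.
E[X²] = 0.333333·16.82 + 0.333333·26.11 + 0.333333·121.3 = 54.7433.
Var(X) = E[X²] − (E[X])² = 54.7433 − 34.4178 = 20.3256.

20.3256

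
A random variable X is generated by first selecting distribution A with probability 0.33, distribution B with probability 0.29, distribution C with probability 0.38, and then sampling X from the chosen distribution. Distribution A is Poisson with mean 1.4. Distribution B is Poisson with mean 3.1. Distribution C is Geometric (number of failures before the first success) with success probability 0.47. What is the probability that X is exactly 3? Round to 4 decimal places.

0.1287

Conditional on each component, P(X = 3): A: 0.112777; B: 0.223677; C: 0.0699722.
By total probability, P(X = 3) = 0.33·0.112777 + 0.29·0.223677 + 0.38·0.0699722 = 0.128672.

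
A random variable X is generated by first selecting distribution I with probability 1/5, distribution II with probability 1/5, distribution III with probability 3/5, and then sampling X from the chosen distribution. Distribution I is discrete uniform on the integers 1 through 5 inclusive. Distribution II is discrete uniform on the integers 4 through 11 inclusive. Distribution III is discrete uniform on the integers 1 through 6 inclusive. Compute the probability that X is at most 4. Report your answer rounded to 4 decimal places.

Conditional on each component, P(X ≤ 4): I: 0.8; II: 0.125; III: 0.666667.
By total probability, P(X ≤ 4) = 0.2·0.8 + 0.2·0.125 + 0.6·0.666667 = 0.585.

0.5850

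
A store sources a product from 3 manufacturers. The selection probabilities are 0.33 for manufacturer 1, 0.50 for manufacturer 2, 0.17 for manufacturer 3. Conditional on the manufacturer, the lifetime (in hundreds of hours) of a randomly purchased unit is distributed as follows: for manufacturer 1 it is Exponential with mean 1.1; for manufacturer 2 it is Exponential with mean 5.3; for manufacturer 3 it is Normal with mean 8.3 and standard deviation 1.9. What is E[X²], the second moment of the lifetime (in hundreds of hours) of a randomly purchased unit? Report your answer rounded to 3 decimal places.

For each component E[X²] = Var + (mean)², giving 1: 2.42; 2: 56.18; 3: 72.5.
Overall E[X²] = 0.33·2.42 + 0.5·56.18 + 0.17·72.5 = 41.2136.

41.214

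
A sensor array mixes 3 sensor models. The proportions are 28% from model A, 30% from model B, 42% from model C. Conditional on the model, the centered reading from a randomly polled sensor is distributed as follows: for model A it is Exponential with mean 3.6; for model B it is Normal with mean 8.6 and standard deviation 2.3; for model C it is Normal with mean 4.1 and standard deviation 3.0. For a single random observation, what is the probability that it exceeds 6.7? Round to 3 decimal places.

Conditional on each model, P(X > 6.7): A: 0.1555; B: 0.795623; C: 0.193062.
By total probability, P(X > 6.7) = 0.28·0.1555 + 0.3·0.795623 + 0.42·0.193062 = 0.363313.

0.363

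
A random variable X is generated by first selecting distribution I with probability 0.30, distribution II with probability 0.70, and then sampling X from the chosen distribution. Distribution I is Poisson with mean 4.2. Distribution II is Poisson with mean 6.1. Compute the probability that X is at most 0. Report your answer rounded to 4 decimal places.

0.0061

Conditional on each component, P(X ≤ 0): I: 0.0149956; II: 0.00224287.
By total probability, P(X ≤ 0) = 0.3·0.0149956 + 0.7·0.00224287 = 0.00606868.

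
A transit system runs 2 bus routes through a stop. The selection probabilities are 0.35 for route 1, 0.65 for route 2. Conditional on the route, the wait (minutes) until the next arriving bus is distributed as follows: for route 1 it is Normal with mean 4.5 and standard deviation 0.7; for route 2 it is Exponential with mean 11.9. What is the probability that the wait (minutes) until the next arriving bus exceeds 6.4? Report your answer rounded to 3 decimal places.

0.381

Conditional on each route, P(X > 6.4): 1: 0.00332094; 2: 0.584023.
By total probability, P(X > 6.4) = 0.35·0.00332094 + 0.65·0.584023 = 0.380777.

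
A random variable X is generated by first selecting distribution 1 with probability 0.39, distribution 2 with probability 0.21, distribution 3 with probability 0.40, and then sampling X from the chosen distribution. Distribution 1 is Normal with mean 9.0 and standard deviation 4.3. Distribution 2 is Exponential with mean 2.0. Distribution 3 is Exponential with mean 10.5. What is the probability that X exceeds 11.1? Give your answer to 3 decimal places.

Conditional on each component, P(X > 11.1): 1: 0.312643; 2: 0.00388746; 3: 0.347447.
By total probability, P(X > 11.1) = 0.39·0.312643 + 0.21·0.00388746 + 0.4·0.347447 = 0.261726.

0.262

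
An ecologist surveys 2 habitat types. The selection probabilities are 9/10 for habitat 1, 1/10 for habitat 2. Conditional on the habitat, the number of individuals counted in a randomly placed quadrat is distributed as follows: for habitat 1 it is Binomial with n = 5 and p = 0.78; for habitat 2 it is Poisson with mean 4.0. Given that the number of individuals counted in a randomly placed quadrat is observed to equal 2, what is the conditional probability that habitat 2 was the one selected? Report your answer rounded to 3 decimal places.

Likelihoods P(X=2 | ·): 1: 0.0647824; 2: 0.146525.
Posterior ∝ prior × likelihood. Numerator for 2: 0.1·0.146525 = 0.0146525.
Normalizing constant: 0.9·0.0647824 + 0.1·0.146525 = 0.0729567.
P(2 | observation) = 0.0146525 / 0.0729567 = 0.200838.

0.201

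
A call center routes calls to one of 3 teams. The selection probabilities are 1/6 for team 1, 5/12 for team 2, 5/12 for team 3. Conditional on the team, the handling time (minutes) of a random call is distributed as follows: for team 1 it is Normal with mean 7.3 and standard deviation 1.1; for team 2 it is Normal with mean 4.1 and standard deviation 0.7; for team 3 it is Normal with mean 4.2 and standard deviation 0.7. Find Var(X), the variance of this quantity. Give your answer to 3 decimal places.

1.990

Per component, 1: μ=7.3, E[X²]=54.5; 2: μ=4.1, E[X²]=17.3; 3: μ=4.2, E[X²]=18.13.
E[X] = 0.166667·7.3 + 0.416667·4.1 + 0.416667·4.2 = 4.675.
E[X²] = 0.166667·54.5 + 0.416667·17.3 + 0.416667·18.13 = 23.8458.
Var(X) = E[X²] − (E[X])² = 23.8458 − 21.8556 = 1.99021.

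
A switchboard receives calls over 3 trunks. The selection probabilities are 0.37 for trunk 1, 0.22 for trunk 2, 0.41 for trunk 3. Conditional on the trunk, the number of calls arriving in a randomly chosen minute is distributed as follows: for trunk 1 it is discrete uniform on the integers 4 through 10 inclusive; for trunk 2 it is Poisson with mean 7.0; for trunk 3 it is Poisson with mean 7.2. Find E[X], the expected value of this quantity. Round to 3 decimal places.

7.082

Component means — 1: 7; 2: 7; 3: 7.2.
E[X] = 0.37·7 + 0.22·7 + 0.41·7.2 = 7.082.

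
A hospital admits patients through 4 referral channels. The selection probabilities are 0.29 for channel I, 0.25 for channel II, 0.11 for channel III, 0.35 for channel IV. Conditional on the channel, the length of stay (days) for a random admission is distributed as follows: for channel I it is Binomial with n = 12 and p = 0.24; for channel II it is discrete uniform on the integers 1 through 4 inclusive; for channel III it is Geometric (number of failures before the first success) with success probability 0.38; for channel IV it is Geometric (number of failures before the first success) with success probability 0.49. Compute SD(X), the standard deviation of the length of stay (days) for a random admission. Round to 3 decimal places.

Per component, I: μ=2.88, E[X²]=10.4832; II: μ=2.5, E[X²]=7.5; III: μ=1.63158, E[X²]=6.95568; IV: μ=1.04082, E[X²]=3.20741.
E[X] = 0.29·2.88 + 0.25·2.5 + 0.11·1.63158 + 0.35·1.04082 = 2.00396.
E[X²] = 0.29·10.4832 + 0.25·7.5 + 0.11·6.95568 + 0.35·3.20741 = 6.80285.
Var(X) = E[X²] − (E[X])² = 6.80285 − 4.01585 = 2.78699.
SD(X) = √2.78699 = 1.66943.

1.669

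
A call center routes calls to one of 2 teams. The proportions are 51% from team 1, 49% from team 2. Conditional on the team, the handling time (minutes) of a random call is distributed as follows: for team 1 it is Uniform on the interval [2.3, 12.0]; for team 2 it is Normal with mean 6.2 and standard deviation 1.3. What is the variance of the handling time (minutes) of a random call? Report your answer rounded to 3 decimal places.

Per component, 1: μ=7.15, E[X²]=58.9633; 2: μ=6.2, E[X²]=40.13.
E[X] = 0.51·7.15 + 0.49·6.2 = 6.6845.
E[X²] = 0.51·58.9633 + 0.49·40.13 = 49.735.
Var(X) = E[X²] − (E[X])² = 49.735 − 44.6825 = 5.05246.

5.052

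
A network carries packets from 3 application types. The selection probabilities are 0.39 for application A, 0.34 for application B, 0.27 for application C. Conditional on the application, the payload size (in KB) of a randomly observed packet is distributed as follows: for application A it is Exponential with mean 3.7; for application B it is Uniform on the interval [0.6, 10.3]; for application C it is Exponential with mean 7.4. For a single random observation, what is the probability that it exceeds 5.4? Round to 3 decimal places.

0.393

Conditional on each application, P(X > 5.4): A: 0.232362; B: 0.505155; C: 0.482039.
By total probability, P(X > 5.4) = 0.39·0.232362 + 0.34·0.505155 + 0.27·0.482039 = 0.392524.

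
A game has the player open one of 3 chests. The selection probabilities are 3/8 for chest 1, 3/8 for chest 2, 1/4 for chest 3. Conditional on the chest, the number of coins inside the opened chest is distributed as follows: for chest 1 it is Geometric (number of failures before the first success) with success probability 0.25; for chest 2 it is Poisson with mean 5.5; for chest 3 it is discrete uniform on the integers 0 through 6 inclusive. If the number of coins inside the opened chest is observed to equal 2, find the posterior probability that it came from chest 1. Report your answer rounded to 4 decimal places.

Likelihoods P(X=2 | ·): 1: 0.140625; 2: 0.0618124; 3: 0.142857.
Posterior ∝ prior × likelihood. Numerator for 1: 0.375·0.140625 = 0.0527344.
Normalizing constant: 0.375·0.140625 + 0.375·0.0618124 + 0.25·0.142857 = 0.111628.
P(1 | observation) = 0.0527344 / 0.111628 = 0.47241.

0.4724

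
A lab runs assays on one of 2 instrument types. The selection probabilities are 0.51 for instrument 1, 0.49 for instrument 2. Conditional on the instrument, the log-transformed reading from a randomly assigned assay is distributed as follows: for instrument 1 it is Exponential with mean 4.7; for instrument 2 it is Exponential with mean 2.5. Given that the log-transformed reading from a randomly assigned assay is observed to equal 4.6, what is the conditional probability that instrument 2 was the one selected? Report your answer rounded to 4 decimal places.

0.4329

Likelihoods f(4.6 | ·): 1: 0.0799554; 2: 0.063527.
Posterior ∝ prior × likelihood. Numerator for 2: 0.49·0.063527 = 0.0311282.
Normalizing constant: 0.51·0.0799554 + 0.49·0.063527 = 0.0719055.
P(2 | observation) = 0.0311282 / 0.0719055 = 0.432905.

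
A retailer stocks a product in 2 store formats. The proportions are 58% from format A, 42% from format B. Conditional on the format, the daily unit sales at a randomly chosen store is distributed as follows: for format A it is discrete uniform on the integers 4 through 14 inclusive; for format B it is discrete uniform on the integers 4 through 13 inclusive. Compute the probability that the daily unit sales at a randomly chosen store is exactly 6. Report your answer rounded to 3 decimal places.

0.095

Conditional on each format, P(X = 6): A: 0.0909091; B: 0.1.
By total probability, P(X = 6) = 0.58·0.0909091 + 0.42·0.1 = 0.0947273.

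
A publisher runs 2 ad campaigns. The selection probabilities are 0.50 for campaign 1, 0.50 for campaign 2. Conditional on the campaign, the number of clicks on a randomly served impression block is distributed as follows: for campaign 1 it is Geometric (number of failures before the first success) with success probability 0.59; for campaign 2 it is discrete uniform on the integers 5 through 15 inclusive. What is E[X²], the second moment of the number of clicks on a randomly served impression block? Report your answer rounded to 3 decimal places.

55.830

For each component E[X²] = Var + (mean)², giving 1: 1.66073; 2: 110.
Overall E[X²] = 0.5·1.66073 + 0.5·110 = 55.8304.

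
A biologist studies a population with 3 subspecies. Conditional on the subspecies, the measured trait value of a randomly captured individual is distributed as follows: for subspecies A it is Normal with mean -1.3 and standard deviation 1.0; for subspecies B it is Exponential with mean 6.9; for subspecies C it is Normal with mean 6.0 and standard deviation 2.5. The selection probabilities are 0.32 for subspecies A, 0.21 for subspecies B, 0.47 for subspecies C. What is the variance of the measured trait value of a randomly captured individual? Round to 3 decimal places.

Per component, A: μ=-1.3, E[X²]=2.69; B: μ=6.9, E[X²]=95.22; C: μ=6, E[X²]=42.25.
E[X] = 0.32·-1.3 + 0.21·6.9 + 0.47·6 = 3.853.
E[X²] = 0.32·2.69 + 0.21·95.22 + 0.47·42.25 = 40.7145.
Var(X) = E[X²] − (E[X])² = 40.7145 − 14.8456 = 25.8689.

25.869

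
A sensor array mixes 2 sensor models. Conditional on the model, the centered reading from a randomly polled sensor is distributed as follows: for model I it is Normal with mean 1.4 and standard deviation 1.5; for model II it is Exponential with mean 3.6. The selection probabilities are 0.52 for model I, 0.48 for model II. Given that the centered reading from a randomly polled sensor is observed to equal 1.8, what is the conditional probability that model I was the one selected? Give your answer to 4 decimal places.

Likelihoods f(1.8 | ·): I: 0.256671; II: 0.168481.
Posterior ∝ prior × likelihood. Numerator for I: 0.52·0.256671 = 0.133469.
Normalizing constant: 0.52·0.256671 + 0.48·0.168481 = 0.21434.
P(I | observation) = 0.133469 / 0.21434 = 0.622698.

0.6227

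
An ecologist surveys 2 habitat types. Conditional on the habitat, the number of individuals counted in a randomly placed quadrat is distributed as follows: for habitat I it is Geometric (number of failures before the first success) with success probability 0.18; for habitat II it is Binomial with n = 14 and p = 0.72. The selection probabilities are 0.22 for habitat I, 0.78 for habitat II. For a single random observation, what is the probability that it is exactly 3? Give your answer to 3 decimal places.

Conditional on each habitat, P(X = 3): I: 0.0992462; II: 0.000112678.
By total probability, P(X = 3) = 0.22·0.0992462 + 0.78·0.000112678 = 0.0219221.

0.022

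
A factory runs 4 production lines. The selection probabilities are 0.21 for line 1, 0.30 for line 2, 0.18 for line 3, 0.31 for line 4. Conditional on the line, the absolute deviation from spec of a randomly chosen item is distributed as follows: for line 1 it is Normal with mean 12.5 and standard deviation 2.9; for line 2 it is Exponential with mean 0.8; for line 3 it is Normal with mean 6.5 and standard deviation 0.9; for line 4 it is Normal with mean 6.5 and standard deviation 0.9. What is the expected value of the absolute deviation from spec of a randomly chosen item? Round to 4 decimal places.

6.0500

Component means — 1: 12.5; 2: 0.8; 3: 6.5; 4: 6.5.
E[X] = 0.21·12.5 + 0.3·0.8 + 0.18·6.5 + 0.31·6.5 = 6.05.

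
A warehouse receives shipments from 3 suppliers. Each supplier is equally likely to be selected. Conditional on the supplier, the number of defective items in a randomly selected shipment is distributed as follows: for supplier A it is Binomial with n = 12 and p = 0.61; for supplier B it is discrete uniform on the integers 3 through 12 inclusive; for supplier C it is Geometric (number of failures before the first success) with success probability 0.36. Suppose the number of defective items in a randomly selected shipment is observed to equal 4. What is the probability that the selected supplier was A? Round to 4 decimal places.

Likelihoods P(X=4 | ·): A: 0.036681; B: 0.1; C: 0.060398.
Posterior ∝ prior × likelihood. Numerator for A: 0.333333·0.036681 = 0.012227.
Normalizing constant: 0.333333·0.036681 + 0.333333·0.1 + 0.333333·0.060398 = 0.065693.
P(A | observation) = 0.012227 / 0.065693 = 0.186123.

0.1861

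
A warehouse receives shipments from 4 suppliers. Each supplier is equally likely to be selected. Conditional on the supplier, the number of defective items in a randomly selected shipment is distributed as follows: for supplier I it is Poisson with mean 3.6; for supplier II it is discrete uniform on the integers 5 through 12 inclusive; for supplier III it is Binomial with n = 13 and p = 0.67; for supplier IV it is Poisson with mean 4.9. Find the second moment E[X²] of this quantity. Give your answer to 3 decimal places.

For each component E[X²] = Var + (mean)², giving I: 16.56; II: 77.5; III: 78.7384; IV: 28.91.
Overall E[X²] = 0.25·16.56 + 0.25·77.5 + 0.25·78.7384 + 0.25·28.91 = 50.4271.

50.427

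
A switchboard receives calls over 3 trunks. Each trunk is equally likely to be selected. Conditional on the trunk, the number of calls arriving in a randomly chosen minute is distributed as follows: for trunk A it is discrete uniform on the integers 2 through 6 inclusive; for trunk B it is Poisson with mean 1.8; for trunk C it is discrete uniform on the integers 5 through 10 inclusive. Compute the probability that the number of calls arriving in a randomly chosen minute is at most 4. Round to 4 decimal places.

0.5212

Conditional on each trunk, P(X ≤ 4): A: 0.6; B: 0.963593; C: 0.
By total probability, P(X ≤ 4) = 0.333333·0.6 + 0.333333·0.963593 + 0.333333·0 = 0.521198.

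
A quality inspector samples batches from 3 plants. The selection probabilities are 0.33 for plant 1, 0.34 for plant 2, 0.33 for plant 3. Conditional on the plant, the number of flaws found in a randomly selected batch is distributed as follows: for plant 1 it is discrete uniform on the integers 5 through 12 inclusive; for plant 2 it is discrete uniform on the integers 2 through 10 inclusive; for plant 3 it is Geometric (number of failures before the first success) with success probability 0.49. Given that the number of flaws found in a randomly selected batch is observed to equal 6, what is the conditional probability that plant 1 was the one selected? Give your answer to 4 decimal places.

0.5038

Likelihoods P(X=6 | ·): 1: 0.125; 2: 0.111111; 3: 0.00862218.
Posterior ∝ prior × likelihood. Numerator for 1: 0.33·0.125 = 0.04125.
Normalizing constant: 0.33·0.125 + 0.34·0.111111 + 0.33·0.00862218 = 0.0818731.
P(1 | observation) = 0.04125 / 0.0818731 = 0.503829.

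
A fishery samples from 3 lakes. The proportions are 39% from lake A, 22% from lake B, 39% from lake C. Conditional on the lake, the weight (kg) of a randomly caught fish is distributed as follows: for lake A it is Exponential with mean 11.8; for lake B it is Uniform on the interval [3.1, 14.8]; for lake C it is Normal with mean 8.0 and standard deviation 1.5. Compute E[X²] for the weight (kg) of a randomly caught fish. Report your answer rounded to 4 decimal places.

154.5769

For each component E[X²] = Var + (mean)², giving A: 278.48; B: 91.51; C: 66.25.
Overall E[X²] = 0.39·278.48 + 0.22·91.51 + 0.39·66.25 = 154.577.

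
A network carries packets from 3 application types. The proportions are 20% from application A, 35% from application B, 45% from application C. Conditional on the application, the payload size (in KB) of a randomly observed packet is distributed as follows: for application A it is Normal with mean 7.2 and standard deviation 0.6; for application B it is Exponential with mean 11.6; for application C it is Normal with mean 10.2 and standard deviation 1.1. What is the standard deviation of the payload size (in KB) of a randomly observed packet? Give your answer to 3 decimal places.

Per component, A: μ=7.2, E[X²]=52.2; B: μ=11.6, E[X²]=269.12; C: μ=10.2, E[X²]=105.25.
E[X] = 0.2·7.2 + 0.35·11.6 + 0.45·10.2 = 10.09.
E[X²] = 0.2·52.2 + 0.35·269.12 + 0.45·105.25 = 151.994.
Var(X) = E[X²] − (E[X])² = 151.994 − 101.808 = 50.1864.
SD(X) = √50.1864 = 7.08424.

7.084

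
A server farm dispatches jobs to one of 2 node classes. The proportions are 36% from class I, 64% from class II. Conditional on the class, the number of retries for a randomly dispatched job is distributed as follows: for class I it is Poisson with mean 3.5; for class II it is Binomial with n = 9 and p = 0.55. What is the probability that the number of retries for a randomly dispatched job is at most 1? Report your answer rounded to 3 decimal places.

0.055

Conditional on each class, P(X ≤ 1): I: 0.135888; II: 0.00908017.
By total probability, P(X ≤ 1) = 0.36·0.135888 + 0.64·0.00908017 = 0.0547311.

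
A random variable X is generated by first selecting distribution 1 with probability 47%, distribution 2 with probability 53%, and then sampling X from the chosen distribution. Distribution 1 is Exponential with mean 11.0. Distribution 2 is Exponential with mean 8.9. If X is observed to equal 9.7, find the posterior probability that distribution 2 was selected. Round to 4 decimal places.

Likelihoods f(9.7 | ·): 1: 0.037639; 2: 0.0377814.
Posterior ∝ prior × likelihood. Numerator for 2: 0.53·0.0377814 = 0.0200241.
Normalizing constant: 0.47·0.037639 + 0.53·0.0377814 = 0.0377145.
P(2 | observation) = 0.0200241 / 0.0377145 = 0.53094.

0.5309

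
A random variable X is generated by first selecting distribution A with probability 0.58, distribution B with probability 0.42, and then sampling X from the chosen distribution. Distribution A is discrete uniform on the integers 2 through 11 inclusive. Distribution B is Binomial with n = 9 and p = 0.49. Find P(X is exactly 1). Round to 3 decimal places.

0.008

Conditional on each component, P(X = 1): A: 0; B: 0.0201837.
By total probability, P(X = 1) = 0.58·0 + 0.42·0.0201837 = 0.00847714.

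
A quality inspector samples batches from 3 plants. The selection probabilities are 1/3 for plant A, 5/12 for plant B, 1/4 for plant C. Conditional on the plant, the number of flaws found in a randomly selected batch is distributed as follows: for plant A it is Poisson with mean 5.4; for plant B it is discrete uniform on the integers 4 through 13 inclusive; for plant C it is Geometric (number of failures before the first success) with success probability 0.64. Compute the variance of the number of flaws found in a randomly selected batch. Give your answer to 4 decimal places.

Per component, A: μ=5.4, E[X²]=34.56; B: μ=8.5, E[X²]=80.5; C: μ=0.5625, E[X²]=1.19531.
E[X] = 0.333333·5.4 + 0.416667·8.5 + 0.25·0.5625 = 5.48229.
E[X²] = 0.333333·34.56 + 0.416667·80.5 + 0.25·1.19531 = 45.3605.
Var(X) = E[X²] − (E[X])² = 45.3605 − 30.0555 = 15.305.

15.3050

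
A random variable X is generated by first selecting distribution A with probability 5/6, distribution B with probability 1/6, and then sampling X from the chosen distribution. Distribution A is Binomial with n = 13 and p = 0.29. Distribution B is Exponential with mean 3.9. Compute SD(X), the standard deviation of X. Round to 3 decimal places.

Per component, A: μ=3.77, E[X²]=16.8896; B: μ=3.9, E[X²]=30.42.
E[X] = 0.833333·3.77 + 0.166667·3.9 = 3.79167.
E[X²] = 0.833333·16.8896 + 0.166667·30.42 = 19.1447.
Var(X) = E[X²] − (E[X])² = 19.1447 − 14.3767 = 4.76793.
SD(X) = √4.76793 = 2.18356.

2.184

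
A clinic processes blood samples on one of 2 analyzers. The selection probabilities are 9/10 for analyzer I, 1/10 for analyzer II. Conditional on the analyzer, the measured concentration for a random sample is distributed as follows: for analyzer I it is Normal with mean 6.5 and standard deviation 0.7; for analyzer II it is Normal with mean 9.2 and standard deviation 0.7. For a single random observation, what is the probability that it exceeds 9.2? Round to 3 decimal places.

Conditional on each analyzer, P(X > 9.2): I: 5.73601e-05; II: 0.5.
By total probability, P(X > 9.2) = 0.9·5.73601e-05 + 0.1·0.5 = 0.0500516.

0.050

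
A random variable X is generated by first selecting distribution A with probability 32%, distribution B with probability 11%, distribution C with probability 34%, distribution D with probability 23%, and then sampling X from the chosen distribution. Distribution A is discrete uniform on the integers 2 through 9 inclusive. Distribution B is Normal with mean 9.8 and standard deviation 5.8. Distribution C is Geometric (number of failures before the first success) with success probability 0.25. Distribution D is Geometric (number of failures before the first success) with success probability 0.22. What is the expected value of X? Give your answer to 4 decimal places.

Component means — A: 5.5; B: 9.8; C: 3; D: 3.54545.
E[X] = 0.32·5.5 + 0.11·9.8 + 0.34·3 + 0.23·3.54545 = 4.67345.

4.6735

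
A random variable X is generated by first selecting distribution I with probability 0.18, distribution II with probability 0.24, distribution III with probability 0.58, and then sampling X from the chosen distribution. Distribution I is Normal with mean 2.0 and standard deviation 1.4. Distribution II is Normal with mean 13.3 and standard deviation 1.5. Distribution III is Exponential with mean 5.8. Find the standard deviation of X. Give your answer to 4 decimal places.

Per component, I: μ=2, E[X²]=5.96; II: μ=13.3, E[X²]=179.14; III: μ=5.8, E[X²]=67.28.
E[X] = 0.18·2 + 0.24·13.3 + 0.58·5.8 = 6.916.
E[X²] = 0.18·5.96 + 0.24·179.14 + 0.58·67.28 = 83.0888.
Var(X) = E[X²] − (E[X])² = 83.0888 − 47.8311 = 35.2577.
SD(X) = √35.2577 = 5.93782.

5.9378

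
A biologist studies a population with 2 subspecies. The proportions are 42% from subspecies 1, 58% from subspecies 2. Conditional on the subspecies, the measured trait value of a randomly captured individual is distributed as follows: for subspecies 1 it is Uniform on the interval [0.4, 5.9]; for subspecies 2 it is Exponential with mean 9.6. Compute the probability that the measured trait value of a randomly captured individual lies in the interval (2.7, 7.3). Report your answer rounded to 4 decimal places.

Conditional on each subspecies, P(2.7 < X < 7.3): 1: 0.581818; 2: 0.287368.
By total probability, P(2.7 < X < 7.3) = 0.42·0.581818 + 0.58·0.287368 = 0.411037.

0.4110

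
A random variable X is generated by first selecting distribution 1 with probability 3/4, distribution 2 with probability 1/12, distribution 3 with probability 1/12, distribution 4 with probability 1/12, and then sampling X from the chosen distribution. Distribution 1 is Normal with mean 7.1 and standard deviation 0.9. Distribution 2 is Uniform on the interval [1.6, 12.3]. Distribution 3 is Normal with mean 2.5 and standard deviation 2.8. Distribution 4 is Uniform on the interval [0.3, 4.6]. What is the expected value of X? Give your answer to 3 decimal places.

Component means — 1: 7.1; 2: 6.95; 3: 2.5; 4: 2.45.
E[X] = 0.75·7.1 + 0.0833333·6.95 + 0.0833333·2.5 + 0.0833333·2.45 = 6.31667.

6.317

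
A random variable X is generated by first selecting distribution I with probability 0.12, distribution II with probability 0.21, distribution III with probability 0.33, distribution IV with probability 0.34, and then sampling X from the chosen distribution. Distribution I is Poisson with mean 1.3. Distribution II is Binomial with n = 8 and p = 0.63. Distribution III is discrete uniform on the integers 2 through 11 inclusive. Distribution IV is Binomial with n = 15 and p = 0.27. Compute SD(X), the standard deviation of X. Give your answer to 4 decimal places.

Per component, I: μ=1.3, E[X²]=2.99; II: μ=5.04, E[X²]=27.2664; III: μ=6.5, E[X²]=50.5; IV: μ=4.05, E[X²]=19.359.
E[X] = 0.12·1.3 + 0.21·5.04 + 0.33·6.5 + 0.34·4.05 = 4.7364.
E[X²] = 0.12·2.99 + 0.21·27.2664 + 0.33·50.5 + 0.34·19.359 = 29.3318.
Var(X) = E[X²] − (E[X])² = 29.3318 − 22.4335 = 6.89832.
SD(X) = √6.89832 = 2.62647.

2.6265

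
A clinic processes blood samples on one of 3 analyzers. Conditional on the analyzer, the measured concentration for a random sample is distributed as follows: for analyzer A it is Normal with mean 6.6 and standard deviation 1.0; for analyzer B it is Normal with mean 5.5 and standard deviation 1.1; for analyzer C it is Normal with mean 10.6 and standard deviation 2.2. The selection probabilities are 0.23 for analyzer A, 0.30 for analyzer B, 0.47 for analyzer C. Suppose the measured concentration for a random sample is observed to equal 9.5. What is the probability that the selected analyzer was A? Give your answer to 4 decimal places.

Likelihoods f(9.5 | ·): A: 0.00595253; B: 0.000487696; C: 0.16003.
Posterior ∝ prior × likelihood. Numerator for A: 0.23·0.00595253 = 0.00136908.
Normalizing constant: 0.23·0.00595253 + 0.3·0.000487696 + 0.47·0.16003 = 0.0767293.
P(A | observation) = 0.00136908 / 0.0767293 = 0.017843.

0.0178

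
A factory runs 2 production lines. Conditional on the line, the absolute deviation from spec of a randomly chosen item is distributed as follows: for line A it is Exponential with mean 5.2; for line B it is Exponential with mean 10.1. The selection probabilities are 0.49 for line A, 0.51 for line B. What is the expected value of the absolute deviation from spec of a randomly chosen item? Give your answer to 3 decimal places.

7.699

Component means — A: 5.2; B: 10.1.
E[X] = 0.49·5.2 + 0.51·10.1 = 7.699.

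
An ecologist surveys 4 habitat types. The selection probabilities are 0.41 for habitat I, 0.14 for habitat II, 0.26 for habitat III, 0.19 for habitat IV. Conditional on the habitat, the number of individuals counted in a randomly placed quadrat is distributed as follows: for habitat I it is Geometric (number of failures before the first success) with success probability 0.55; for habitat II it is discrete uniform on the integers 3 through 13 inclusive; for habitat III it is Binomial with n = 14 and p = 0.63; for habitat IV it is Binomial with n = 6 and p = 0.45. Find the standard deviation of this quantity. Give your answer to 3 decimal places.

3.978

Per component, I: μ=0.818182, E[X²]=2.15702; II: μ=8, E[X²]=74; III: μ=8.82, E[X²]=81.0558; IV: μ=2.7, E[X²]=8.775.
E[X] = 0.41·0.818182 + 0.14·8 + 0.26·8.82 + 0.19·2.7 = 4.26165.
E[X²] = 0.41·2.15702 + 0.14·74 + 0.26·81.0558 + 0.19·8.775 = 33.9861.
Var(X) = E[X²] − (E[X])² = 33.9861 − 18.1617 = 15.8244.
SD(X) = √15.8244 = 3.97799.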